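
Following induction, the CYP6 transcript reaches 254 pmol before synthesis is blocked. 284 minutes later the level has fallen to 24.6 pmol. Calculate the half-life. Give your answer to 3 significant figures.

84.3 minutes

A/A₀ = 24.6/254 ≈ 0.09685.
n = log₂(10.325) ≈ 3.3681 half-lives elapsed in 284 minutes.
t½ = 284/3.3681 ≈ 84.321 minutes.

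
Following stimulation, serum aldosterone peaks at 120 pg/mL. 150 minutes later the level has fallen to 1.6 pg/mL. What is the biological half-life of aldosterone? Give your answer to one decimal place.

24.1 minutes

A/A₀ = 1.6/120 ≈ 0.013333.
n = log₂(75) ≈ 6.2288 half-lives elapsed in 150 minutes.
t½ = 150/6.2288 ≈ 24.082 minutes.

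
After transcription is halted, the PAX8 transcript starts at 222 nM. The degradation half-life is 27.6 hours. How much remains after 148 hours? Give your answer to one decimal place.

Number of half-lives: n = 148/27.6 ≈ 5.3623.
Remaining = 222 × (1/2)^5.3623 = 222 × 0.02431 ≈ 5.3968 nM.

5.4 nM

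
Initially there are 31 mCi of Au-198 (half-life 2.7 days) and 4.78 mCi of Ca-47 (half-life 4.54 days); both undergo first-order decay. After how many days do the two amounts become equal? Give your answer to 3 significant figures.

Set 31·(1/2)^(t/2.7) = 4.78·(1/2)^(t/4.54).
Taking log₂: log₂(31/4.78) = t·(1/2.7 − 1/4.54).
log₂(6.4854) = 2.6972; 1/2.7 − 1/4.54 = 0.15011.
t = 2.6972 / 0.15011 ≈ 17.969 days.

18.0 days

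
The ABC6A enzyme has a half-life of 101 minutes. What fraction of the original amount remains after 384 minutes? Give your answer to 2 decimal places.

0.07

n = 384/101 ≈ 3.802 half-lives.
Fraction remaining = (1/2)^3.802 ≈ 0.071695.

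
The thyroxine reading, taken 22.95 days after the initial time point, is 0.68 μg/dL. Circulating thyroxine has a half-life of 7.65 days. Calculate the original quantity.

5.44 μg/dL

Number of half-lives elapsed: n = 22.95/7.65 ≈ 3.
A₀ = A × 2^n = 0.68 × 2^3 = 0.68 × 8 ≈ 5.44 μg/dL.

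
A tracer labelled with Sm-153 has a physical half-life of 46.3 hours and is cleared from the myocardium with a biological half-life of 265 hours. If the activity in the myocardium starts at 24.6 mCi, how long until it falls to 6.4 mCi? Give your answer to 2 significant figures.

1/t_eff = 1/t_phys + 1/t_biol = 1/46.3 + 1/265 = 0.025372 per hour.
t_eff = 46.3 × 265 / (46.3 + 265) ≈ 39.414 hours.
n = log₂(24.6/6.4) ≈ 1.9425; t = 1.9425 × 39.414 ≈ 76.562 hours.

77 hours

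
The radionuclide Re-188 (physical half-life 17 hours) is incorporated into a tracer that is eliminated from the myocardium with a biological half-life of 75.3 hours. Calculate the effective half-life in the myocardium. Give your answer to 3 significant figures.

13.9 hours

1/t_eff = 1/t_phys + 1/t_biol = 1/17 + 1/75.3 = 0.072104 per hour.
t_eff = 17 × 75.3 / (17 + 75.3) ≈ 13.869 hours.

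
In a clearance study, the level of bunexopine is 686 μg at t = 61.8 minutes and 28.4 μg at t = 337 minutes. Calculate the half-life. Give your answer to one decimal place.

Over Δt = 337 − 61.8 = 275.2 minutes, the level fell by a factor of 686/28.4 ≈ 24.155.
n = log₂(24.155) ≈ 4.5942 half-lives, so t½ = 275.2/4.5942 ≈ 59.901 minutes.

59.9 minutes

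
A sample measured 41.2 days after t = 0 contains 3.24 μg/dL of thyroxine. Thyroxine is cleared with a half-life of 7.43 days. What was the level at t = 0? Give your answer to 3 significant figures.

Number of half-lives elapsed: n = 41.2/7.43 ≈ 5.5451.
A₀ = A × 2^n = 3.24 × 2^5.5451 = 3.24 × 46.691 ≈ 151.28 μg/dL.

151 μg/dL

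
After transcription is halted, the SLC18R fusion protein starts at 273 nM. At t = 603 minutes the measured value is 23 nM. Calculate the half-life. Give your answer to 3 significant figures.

A/A₀ = 23/273 ≈ 0.084249.
n = log₂(11.87) ≈ 3.5692 half-lives elapsed in 603 minutes.
t½ = 603/3.5692 ≈ 168.95 minutes.

169 minutes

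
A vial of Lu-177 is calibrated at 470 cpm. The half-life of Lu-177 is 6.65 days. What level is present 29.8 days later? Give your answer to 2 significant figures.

Number of half-lives: n = 29.8/6.65 ≈ 4.4812.
Remaining = 470 × (1/2)^4.4812 = 470 × 0.044774 ≈ 21.044 cpm.

21 cpm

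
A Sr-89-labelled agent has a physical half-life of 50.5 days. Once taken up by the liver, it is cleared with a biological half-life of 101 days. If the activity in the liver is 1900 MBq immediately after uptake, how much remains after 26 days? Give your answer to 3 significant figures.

1/t_eff = 1/t_phys + 1/t_biol = 1/50.5 + 1/101 = 0.029703 per day.
t_eff = 50.5 × 101 / (50.5 + 101) ≈ 33.667 days.
Remaining = 1900 × (1/2)^(26/33.667) = 1900 × (1/2)^0.77228 ≈ 1112.4 MBq.

1110 MBq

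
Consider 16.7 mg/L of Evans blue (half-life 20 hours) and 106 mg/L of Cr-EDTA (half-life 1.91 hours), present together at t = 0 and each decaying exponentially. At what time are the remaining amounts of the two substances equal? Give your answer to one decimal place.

5.6 hours

Set 16.7·(1/2)^(t/20) = 106·(1/2)^(t/1.91).
Taking log₂: log₂(16.7/106) = t·(1/20 − 1/1.91).
log₂(0.15755) = -2.6661; 1/20 − 1/1.91 = -0.47356.
t = -2.6661 / -0.47356 ≈ 5.63 hours.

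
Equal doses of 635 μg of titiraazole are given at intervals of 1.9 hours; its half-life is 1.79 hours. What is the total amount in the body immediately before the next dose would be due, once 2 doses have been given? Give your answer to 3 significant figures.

450 μg

The 2 doses were given 3.8, 1.9 hours ago.
Total = 635·(1/2)^(3.8/1.79) + 635·(1/2)^(1.9/1.79)
      = 145.79 + 304.26 ≈ 450.05 μg.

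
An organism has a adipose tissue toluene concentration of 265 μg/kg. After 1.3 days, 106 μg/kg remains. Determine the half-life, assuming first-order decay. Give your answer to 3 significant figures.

A/A₀ = 106/265 ≈ 0.4.
n = log₂(2.5) ≈ 1.3219 half-lives elapsed in 1.3 days.
t½ = 1.3/1.3219 ≈ 0.98341 days.

0.983 days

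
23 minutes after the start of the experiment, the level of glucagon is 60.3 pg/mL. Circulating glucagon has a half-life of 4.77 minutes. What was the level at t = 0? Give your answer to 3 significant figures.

1710 pg/mL

Number of half-lives elapsed: n = 23/4.77 ≈ 4.8218.
A₀ = A × 2^n = 60.3 × 2^4.8218 = 60.3 × 28.282 ≈ 1705.4 pg/mL.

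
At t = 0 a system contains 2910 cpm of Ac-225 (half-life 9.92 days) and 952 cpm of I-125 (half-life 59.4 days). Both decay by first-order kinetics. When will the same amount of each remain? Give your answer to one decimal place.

19.2 days

Set 2910·(1/2)^(t/9.92) = 952·(1/2)^(t/59.4).
Taking log₂: log₂(2910/952) = t·(1/9.92 − 1/59.4).
log₂(3.0567) = 1.612; 1/9.92 − 1/59.4 = 0.083971.
t = 1.612 / 0.083971 ≈ 19.197 days.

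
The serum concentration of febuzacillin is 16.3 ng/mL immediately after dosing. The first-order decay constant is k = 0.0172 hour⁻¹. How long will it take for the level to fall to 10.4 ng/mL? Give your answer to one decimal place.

t½ = ln 2 / k = 0.69315 / 0.0172 ≈ 40.299 hours.
Fraction remaining = 10.4/16.3 ≈ 0.63804.
n = log₂(16.3/10.4) = ln(1.5673)/ln 2 ≈ 0.64829 half-lives.
t = n × t½ = 0.64829 × 40.299 ≈ 26.126 hours.

26.1 hours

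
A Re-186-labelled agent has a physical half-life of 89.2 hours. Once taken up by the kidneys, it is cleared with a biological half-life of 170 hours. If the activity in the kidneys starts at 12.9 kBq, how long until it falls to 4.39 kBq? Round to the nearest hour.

91 hours

1/t_eff = 1/t_phys + 1/t_biol = 1/89.2 + 1/170 = 0.017093 per hour.
t_eff = 89.2 × 170 / (89.2 + 170) ≈ 58.503 hours.
n = log₂(12.9/4.39) ≈ 1.5551; t = 1.5551 × 58.503 ≈ 90.977 hours.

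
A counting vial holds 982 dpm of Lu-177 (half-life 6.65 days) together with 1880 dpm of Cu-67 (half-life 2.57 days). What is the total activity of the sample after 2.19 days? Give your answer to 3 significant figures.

1820 dpm

Lu-177: 982 × (1/2)^(2.19/6.65) = 982 × (1/2)^0.32932 ≈ 781.58 dpm.
Cu-67: 1880 × (1/2)^(2.19/2.57) = 1880 × (1/2)^0.85214 ≈ 1041.4 dpm.
Total = 781.58 + 1041.4 ≈ 1823 dpm.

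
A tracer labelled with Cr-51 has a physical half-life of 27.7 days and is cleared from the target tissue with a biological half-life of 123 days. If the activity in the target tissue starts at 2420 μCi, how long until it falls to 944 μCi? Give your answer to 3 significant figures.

30.7 days

1/t_eff = 1/t_phys + 1/t_biol = 1/27.7 + 1/123 = 0.044231 per day.
t_eff = 27.7 × 123 / (27.7 + 123) ≈ 22.608 days.
n = log₂(2420/944) ≈ 1.3581; t = 1.3581 × 22.608 ≈ 30.706 days.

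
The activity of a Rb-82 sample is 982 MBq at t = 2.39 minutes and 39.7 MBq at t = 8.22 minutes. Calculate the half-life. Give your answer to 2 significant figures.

1.3 minutes

Over Δt = 8.22 − 2.39 = 5.83 minutes, the level fell by a factor of 982/39.7 ≈ 24.736.
n = log₂(24.736) ≈ 4.6285 half-lives, so t½ = 5.83/4.6285 ≈ 1.2596 minutes.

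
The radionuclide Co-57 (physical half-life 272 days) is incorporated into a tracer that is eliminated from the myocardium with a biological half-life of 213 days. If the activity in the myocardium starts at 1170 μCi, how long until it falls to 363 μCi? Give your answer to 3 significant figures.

1/t_eff = 1/t_phys + 1/t_biol = 1/272 + 1/213 = 0.0083713 per day.
t_eff = 272 × 213 / (272 + 213) ≈ 119.46 days.
n = log₂(1170/363) ≈ 1.6885; t = 1.6885 × 119.46 ≈ 201.7 days.

202 days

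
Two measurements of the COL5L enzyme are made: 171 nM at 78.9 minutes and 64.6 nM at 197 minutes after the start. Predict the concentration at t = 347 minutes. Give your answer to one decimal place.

Over Δt = 197 − 78.9 = 118.1 minutes, the level fell by a factor of 171/64.6 ≈ 2.6471.
n = log₂(2.6471) ≈ 1.4044 half-lives, so t½ = 118.1/1.4044 ≈ 84.093 minutes.
From t = 197 to t = 347: 64.6 × (1/2)^((347−197)/84.093) ≈ 18.762 nM.

18.8 nM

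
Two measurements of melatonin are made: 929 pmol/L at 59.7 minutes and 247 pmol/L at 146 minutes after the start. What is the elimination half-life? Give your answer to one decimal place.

Over Δt = 146 − 59.7 = 86.3 minutes, the level fell by a factor of 929/247 ≈ 3.7611.
n = log₂(3.7611) ≈ 1.9112 half-lives, so t½ = 86.3/1.9112 ≈ 45.156 minutes.

45.2 minutes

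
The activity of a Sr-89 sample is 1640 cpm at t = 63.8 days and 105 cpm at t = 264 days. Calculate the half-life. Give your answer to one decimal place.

50.5 days

Over Δt = 264 − 63.8 = 200.2 days, the level fell by a factor of 1640/105 ≈ 15.619.
n = log₂(15.619) ≈ 3.9652 half-lives, so t½ = 200.2/3.9652 ≈ 50.489 days.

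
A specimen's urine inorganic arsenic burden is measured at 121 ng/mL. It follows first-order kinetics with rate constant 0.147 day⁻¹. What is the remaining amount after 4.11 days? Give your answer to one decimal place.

t½ = ln 2 / λ = 0.69315 / 0.147 ≈ 4.7153 days.
Number of half-lives: n = 4.11/4.7153 ≈ 0.87163.
Remaining = 121 × (1/2)^0.87163 = 121 × 0.54653 ≈ 66.13 ng/mL.

66.1 ng/mL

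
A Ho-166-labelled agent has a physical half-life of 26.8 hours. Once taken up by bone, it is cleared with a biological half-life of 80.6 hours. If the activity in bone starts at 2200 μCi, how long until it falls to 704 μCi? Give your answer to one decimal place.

33.1 hours

1/t_eff = 1/t_phys + 1/t_biol = 1/26.8 + 1/80.6 = 0.04972 per hour.
t_eff = 26.8 × 80.6 / (26.8 + 80.6) ≈ 20.112 hours.
n = log₂(2200/704) ≈ 1.6439; t = 1.6439 × 20.112 ≈ 33.062 hours.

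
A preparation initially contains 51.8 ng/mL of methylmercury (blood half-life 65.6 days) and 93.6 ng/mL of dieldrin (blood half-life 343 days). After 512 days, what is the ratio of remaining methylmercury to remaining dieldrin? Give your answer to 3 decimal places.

methylmercury: 51.8 × (1/2)^(512/65.6) = 51.8 × (1/2)^7.8049 ≈ 0.23165 ng/mL.
dieldrin: 93.6 × (1/2)^(512/343) = 93.6 × (1/2)^1.4927 ≈ 33.26 ng/mL.
Ratio ≈ 0.23165 / 33.26 ≈ 0.0069647.

0.007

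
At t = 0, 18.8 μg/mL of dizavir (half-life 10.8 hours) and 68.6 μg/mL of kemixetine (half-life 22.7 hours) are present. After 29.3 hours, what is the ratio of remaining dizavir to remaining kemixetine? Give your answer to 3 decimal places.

dizavir: 18.8 × (1/2)^(29.3/10.8) = 18.8 × (1/2)^2.713 ≈ 2.8673 μg/mL.
kemixetine: 68.6 × (1/2)^(29.3/22.7) = 68.6 × (1/2)^1.2907 ≈ 28.039 μg/mL.
Ratio ≈ 2.8673 / 28.039 ≈ 0.10226.

0.102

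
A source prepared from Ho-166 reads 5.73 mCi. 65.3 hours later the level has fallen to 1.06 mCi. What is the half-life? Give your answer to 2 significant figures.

27 hours

A/A₀ = 1.06/5.73 ≈ 0.18499.
n = log₂(5.4057) ≈ 2.4345 half-lives elapsed in 65.3 hours.
t½ = 65.3/2.4345 ≈ 26.823 hours.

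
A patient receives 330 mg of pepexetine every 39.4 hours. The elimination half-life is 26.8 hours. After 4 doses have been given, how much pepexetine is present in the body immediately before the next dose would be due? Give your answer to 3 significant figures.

183 mg

The 4 doses were given 157.6, 118.2, 78.8, 39.4 hours ago.
Total = 330·(1/2)^(157.6/26.8) + 330·(1/2)^(118.2/26.8) + 330·(1/2)^(78.8/26.8) + 330·(1/2)^(39.4/26.8)
      = 5.6012 + 15.518 + 42.993 + 119.11 ≈ 183.22 mg.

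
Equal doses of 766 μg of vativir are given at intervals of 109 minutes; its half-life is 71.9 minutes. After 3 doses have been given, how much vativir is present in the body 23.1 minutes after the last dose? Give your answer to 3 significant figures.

902 μg

The 3 doses were given 241.1, 132.1, 23.1 minutes ago.
Total = 766·(1/2)^(241.1/71.9) + 766·(1/2)^(132.1/71.9) + 766·(1/2)^(23.1/71.9)
      = 74.954 + 214.37 + 613.08 ≈ 902.39 μg.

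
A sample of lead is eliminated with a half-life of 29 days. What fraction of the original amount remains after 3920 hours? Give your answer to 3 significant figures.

0.0202

3920 hours = 163.333 days.
n = 163.333/29 ≈ 5.6322 half-lives.
Fraction remaining = (1/2)^5.6322 ≈ 0.020162.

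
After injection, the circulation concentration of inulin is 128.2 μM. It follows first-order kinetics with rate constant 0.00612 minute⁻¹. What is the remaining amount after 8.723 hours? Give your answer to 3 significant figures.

t½ = ln 2 / k = 0.69315 / 0.00612 ≈ 113.26 minutes.
Convert the elapsed time: 8.723 hours = 523.38 minutes.
Number of half-lives: n = 523.38/113.26 ≈ 4.6211.
Remaining = 128.2 × (1/2)^4.6211 = 128.2 × 0.040637 ≈ 5.2096 μM.

5.21 μM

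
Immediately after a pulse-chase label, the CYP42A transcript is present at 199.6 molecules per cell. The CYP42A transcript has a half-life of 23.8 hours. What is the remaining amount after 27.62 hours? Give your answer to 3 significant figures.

89.3 molecules per cell

Number of half-lives: n = 27.62/23.8 ≈ 1.1605.
Remaining = 199.6 × (1/2)^1.1605 = 199.6 × 0.44736 ≈ 89.292 molecules per cell.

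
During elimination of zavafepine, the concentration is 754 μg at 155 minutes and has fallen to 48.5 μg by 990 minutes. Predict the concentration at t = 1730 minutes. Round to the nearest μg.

Over Δt = 990 − 155 = 835 minutes, the level fell by a factor of 754/48.5 ≈ 15.546.
n = log₂(15.546) ≈ 3.9585 half-lives, so t½ = 835/3.9585 ≈ 210.94 minutes.
From t = 990 to t = 1730: 48.5 × (1/2)^((1730−990)/210.94) ≈ 4.2627 μg.

4 μg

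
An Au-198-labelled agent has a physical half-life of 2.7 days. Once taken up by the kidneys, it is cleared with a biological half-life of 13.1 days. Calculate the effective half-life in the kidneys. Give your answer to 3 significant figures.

2.24 days

1/t_eff = 1/t_phys + 1/t_biol = 1/2.7 + 1/13.1 = 0.44671 per day.
t_eff = 2.7 × 13.1 / (2.7 + 13.1) ≈ 2.2386 days.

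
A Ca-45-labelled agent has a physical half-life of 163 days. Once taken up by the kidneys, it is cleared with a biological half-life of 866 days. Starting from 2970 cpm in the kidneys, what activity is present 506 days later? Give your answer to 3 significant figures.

1/t_eff = 1/t_phys + 1/t_biol = 1/163 + 1/866 = 0.0072897 per day.
t_eff = 163 × 866 / (163 + 866) ≈ 137.18 days.
Remaining = 2970 × (1/2)^(506/137.18) = 2970 × (1/2)^3.6886 ≈ 230.35 cpm.

230 cpm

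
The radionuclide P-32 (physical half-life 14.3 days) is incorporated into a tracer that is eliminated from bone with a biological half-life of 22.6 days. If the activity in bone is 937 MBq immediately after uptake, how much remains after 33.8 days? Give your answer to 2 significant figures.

1/t_eff = 1/t_phys + 1/t_biol = 1/14.3 + 1/22.6 = 0.11418 per day.
t_eff = 14.3 × 22.6 / (14.3 + 22.6) ≈ 8.7583 days.
Remaining = 937 × (1/2)^(33.8/8.7583) = 937 × (1/2)^3.8592 ≈ 64.566 MBq.

65 MBq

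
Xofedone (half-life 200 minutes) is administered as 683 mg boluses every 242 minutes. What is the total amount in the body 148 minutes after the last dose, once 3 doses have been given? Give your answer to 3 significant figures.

662 mg

The 3 doses were given 632, 390, 148 minutes ago.
Total = 683·(1/2)^(632/200) + 683·(1/2)^(390/200) + 683·(1/2)^(148/200)
      = 76.413 + 176.77 + 408.94 ≈ 662.12 mg.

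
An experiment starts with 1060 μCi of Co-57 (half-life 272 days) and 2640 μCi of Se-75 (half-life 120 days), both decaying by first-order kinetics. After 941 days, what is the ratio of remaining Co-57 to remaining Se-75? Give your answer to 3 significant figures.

Co-57: 1060 × (1/2)^(941/272) = 1060 × (1/2)^3.4596 ≈ 96.355 μCi.
Se-75: 2640 × (1/2)^(941/120) = 2640 × (1/2)^7.8417 ≈ 11.509 μCi.
Ratio ≈ 96.355 / 11.509 ≈ 8.3724.

8.37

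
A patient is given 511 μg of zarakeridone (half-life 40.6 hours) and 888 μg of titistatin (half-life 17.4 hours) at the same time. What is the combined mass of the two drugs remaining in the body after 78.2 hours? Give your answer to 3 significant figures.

zarakeridone: 511 × (1/2)^(78.2/40.6) = 511 × (1/2)^1.9261 ≈ 134.46 μg.
titistatin: 888 × (1/2)^(78.2/17.4) = 888 × (1/2)^4.4943 ≈ 39.401 μg.
Total = 134.46 + 39.401 ≈ 173.86 μg.

174 μg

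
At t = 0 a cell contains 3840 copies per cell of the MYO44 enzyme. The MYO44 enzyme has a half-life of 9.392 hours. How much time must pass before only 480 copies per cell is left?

480/3840 = 1/8, so 3 half-lives have elapsed.
t = 3 × 9.392 = 28.176 hours.

28.176 hours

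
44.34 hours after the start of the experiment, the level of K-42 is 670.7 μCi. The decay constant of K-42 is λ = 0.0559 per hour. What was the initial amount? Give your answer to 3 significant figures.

t½ = ln 2 / λ = 0.69315 / 0.0559 ≈ 12.4 hours.
Number of half-lives elapsed: n = 44.34/12.4 ≈ 3.5759.
A₀ = A × 2^n = 670.7 × 2^3.5759 = 670.7 × 11.925 ≈ 7997.8 μCi.

8000 μCi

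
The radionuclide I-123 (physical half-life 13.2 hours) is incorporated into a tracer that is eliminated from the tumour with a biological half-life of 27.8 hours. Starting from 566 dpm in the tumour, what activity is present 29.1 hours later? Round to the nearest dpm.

1/t_eff = 1/t_phys + 1/t_biol = 1/13.2 + 1/27.8 = 0.11173 per hour.
t_eff = 13.2 × 27.8 / (13.2 + 27.8) ≈ 8.9502 hours.
Remaining = 566 × (1/2)^(29.1/8.9502) = 566 × (1/2)^3.2513 ≈ 59.44 dpm.

59 dpm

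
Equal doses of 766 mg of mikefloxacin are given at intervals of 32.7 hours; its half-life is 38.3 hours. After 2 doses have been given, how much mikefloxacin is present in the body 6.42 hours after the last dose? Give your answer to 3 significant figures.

1060 mg

The 2 doses were given 39.12, 6.42 hours ago.
Total = 766·(1/2)^(39.12/38.3) + 766·(1/2)^(6.42/38.3)
      = 377.36 + 681.98 ≈ 1059.3 mg.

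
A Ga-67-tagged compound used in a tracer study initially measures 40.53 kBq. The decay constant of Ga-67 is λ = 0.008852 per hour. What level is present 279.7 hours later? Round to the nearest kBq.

3 kBq

t½ = ln 2 / λ = 0.69315 / 0.008852 ≈ 78.304 hours.
Number of half-lives: n = 279.7/78.304 ≈ 3.572.
Remaining = 40.53 × (1/2)^3.572 = 40.53 × 0.084087 ≈ 3.408 kBq.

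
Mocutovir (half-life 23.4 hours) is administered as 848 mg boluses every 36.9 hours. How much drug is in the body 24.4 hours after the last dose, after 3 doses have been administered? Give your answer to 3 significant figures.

596 mg

The 3 doses were given 98.2, 61.3, 24.4 hours ago.
Total = 848·(1/2)^(98.2/23.4) + 848·(1/2)^(61.3/23.4) + 848·(1/2)^(24.4/23.4)
      = 46.249 + 137.97 + 411.62 ≈ 595.85 mg.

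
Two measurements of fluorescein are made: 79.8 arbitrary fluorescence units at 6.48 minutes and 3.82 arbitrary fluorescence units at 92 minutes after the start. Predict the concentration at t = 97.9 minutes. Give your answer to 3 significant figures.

3.10 arbitrary fluorescence units

Over Δt = 92 − 6.48 = 85.52 minutes, the level fell by a factor of 79.8/3.82 ≈ 20.89.
n = log₂(20.89) ≈ 4.3847 half-lives, so t½ = 85.52/4.3847 ≈ 19.504 minutes.
From t = 92 to t = 97.9: 3.82 × (1/2)^((97.9−92)/19.504) ≈ 3.0974 arbitrary fluorescence units.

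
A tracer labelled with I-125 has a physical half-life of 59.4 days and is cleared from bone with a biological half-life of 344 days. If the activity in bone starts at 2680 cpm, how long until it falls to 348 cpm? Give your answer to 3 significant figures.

1/t_eff = 1/t_phys + 1/t_biol = 1/59.4 + 1/344 = 0.019742 per day.
t_eff = 59.4 × 344 / (59.4 + 344) ≈ 50.653 days.
n = log₂(2680/348) ≈ 2.9451; t = 2.9451 × 50.653 ≈ 149.18 days.

149 days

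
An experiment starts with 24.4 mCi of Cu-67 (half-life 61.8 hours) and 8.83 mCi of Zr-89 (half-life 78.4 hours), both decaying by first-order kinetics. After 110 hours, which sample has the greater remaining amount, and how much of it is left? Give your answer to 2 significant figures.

Cu-67: 24.4 × (1/2)^1.7799 ≈ 7.1052 mCi.
Zr-89: 8.83 × (1/2)^1.4031 ≈ 3.3389 mCi.
Cu-67 has more remaining, at ≈ 7.1052 mCi.

Cu-67, 7.1 mCi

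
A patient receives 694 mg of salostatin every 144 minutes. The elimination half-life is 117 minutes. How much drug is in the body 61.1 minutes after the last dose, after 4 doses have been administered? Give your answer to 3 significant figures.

The 4 doses were given 493.1, 349.1, 205.1, 61.1 minutes ago.
Total = 694·(1/2)^(493.1/117) + 694·(1/2)^(349.1/117) + 694·(1/2)^(205.1/117) + 694·(1/2)^(61.1/117)
      = 37.382 + 87.732 + 205.9 + 483.23 ≈ 814.24 mg.

814 mg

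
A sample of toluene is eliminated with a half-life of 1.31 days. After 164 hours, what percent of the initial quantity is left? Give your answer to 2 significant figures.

2.7%

164 hours = 6.83333 days.
n = 6.83333/1.31 ≈ 5.2163 half-lives.
Fraction remaining = (1/2)^5.2163 ≈ 0.026899, i.e. 2.6899%.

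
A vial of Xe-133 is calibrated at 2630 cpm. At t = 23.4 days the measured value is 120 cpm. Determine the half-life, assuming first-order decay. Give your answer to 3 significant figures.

A/A₀ = 120/2630 ≈ 0.045627.
n = log₂(21.917) ≈ 4.454 half-lives elapsed in 23.4 days.
t½ = 23.4/4.454 ≈ 5.2538 days.

5.25 days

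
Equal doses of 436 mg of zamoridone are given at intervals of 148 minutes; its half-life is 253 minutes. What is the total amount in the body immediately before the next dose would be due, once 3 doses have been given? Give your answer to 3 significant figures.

614 mg

The 3 doses were given 444, 296, 148 minutes ago.
Total = 436·(1/2)^(444/253) + 436·(1/2)^(296/253) + 436·(1/2)^(148/253)
      = 129.18 + 193.77 + 290.66 ≈ 613.62 mg.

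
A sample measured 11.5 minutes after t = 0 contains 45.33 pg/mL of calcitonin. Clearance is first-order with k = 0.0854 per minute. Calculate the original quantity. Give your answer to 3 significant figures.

t½ = ln 2 / k = 0.69315 / 0.0854 ≈ 8.1165 minutes.
Number of half-lives elapsed: n = 11.5/8.1165 ≈ 1.4169.
A₀ = A × 2^n = 45.33 × 2^1.4169 = 45.33 × 2.6701 ≈ 121.03 pg/mL.

121 pg/mL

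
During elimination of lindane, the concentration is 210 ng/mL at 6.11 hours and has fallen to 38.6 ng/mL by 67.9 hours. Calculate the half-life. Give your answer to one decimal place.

Over Δt = 67.9 − 6.11 = 61.79 hours, the level fell by a factor of 210/38.6 ≈ 5.4404.
n = log₂(5.4404) ≈ 2.4437 half-lives, so t½ = 61.79/2.4437 ≈ 25.285 hours.

25.3 hours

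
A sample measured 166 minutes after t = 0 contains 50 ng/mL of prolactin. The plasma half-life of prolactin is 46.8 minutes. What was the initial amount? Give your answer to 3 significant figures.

Number of half-lives elapsed: n = 166/46.8 ≈ 3.547.
A₀ = A × 2^n = 50 × 2^3.547 = 50 × 11.688 ≈ 584.42 ng/mL.

584 ng/mL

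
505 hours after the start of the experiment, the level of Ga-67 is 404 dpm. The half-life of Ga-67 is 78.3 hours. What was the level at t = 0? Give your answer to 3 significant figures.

Number of half-lives elapsed: n = 505/78.3 ≈ 6.4496.
A₀ = A × 2^n = 404 × 2^6.4496 = 404 × 87.399 ≈ 35309 dpm.

35300 dpm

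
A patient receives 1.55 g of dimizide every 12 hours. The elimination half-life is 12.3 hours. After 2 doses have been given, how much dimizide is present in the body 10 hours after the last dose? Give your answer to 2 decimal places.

1.33 g

The 2 doses were given 22, 10 hours ago.
Total = 1.55·(1/2)^(22/12.3) + 1.55·(1/2)^(10/12.3)
      = 0.44865 + 0.88225 ≈ 1.3309 g.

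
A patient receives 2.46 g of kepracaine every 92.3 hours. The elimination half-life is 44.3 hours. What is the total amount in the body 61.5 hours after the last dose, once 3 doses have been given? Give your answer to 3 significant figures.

The 3 doses were given 246.1, 153.8, 61.5 hours ago.
Total = 2.46·(1/2)^(246.1/44.3) + 2.46·(1/2)^(153.8/44.3) + 2.46·(1/2)^(61.5/44.3)
      = 0.052314 + 0.22173 + 0.93978 ≈ 1.2138 g.

1.21 g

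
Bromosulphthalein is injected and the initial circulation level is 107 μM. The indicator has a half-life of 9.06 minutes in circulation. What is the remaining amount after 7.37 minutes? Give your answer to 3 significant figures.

60.9 μM

Number of half-lives: n = 7.37/9.06 ≈ 0.81347.
Remaining = 107 × (1/2)^0.81347 = 107 × 0.56901 ≈ 60.884 μM.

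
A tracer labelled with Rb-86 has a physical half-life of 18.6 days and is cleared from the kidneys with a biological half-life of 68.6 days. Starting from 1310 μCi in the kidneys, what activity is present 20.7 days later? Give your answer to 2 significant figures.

490 μCi

1/t_eff = 1/t_phys + 1/t_biol = 1/18.6 + 1/68.6 = 0.068341 per day.
t_eff = 18.6 × 68.6 / (18.6 + 68.6) ≈ 14.633 days.
Remaining = 1310 × (1/2)^(20.7/14.633) = 1310 × (1/2)^1.4147 ≈ 491.38 μCi.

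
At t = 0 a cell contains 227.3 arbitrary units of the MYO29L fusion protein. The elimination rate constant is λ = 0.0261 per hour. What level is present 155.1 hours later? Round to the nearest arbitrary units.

t½ = ln 2 / λ = 0.69315 / 0.0261 ≈ 26.557 hours.
Number of half-lives: n = 155.1/26.557 ≈ 5.8402.
Remaining = 227.3 × (1/2)^5.8402 = 227.3 × 0.017455 ≈ 3.9676 arbitrary units.

4 arbitrary units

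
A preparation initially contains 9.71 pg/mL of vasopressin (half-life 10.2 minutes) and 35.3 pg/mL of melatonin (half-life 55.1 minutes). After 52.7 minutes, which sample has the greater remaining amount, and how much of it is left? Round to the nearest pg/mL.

melatonin, 18 pg/mL

vasopressin: 9.71 × (1/2)^5.1667 ≈ 0.27033 pg/mL.
melatonin: 35.3 × (1/2)^0.95644 ≈ 18.191 pg/mL.
Melatonin has more remaining, at ≈ 18.191 pg/mL.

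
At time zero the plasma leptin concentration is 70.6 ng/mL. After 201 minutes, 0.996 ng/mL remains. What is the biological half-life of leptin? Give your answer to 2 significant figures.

33 minutes

A/A₀ = 0.996/70.6 ≈ 0.014108.
n = log₂(70.884) ≈ 6.1474 half-lives elapsed in 201 minutes.
t½ = 201/6.1474 ≈ 32.697 minutes.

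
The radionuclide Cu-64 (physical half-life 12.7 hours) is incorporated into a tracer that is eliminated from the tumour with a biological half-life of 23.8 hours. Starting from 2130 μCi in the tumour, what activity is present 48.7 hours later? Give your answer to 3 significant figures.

36.1 μCi

1/t_eff = 1/t_phys + 1/t_biol = 1/12.7 + 1/23.8 = 0.12076 per hour.
t_eff = 12.7 × 23.8 / (12.7 + 23.8) ≈ 8.2811 hours.
Remaining = 2130 × (1/2)^(48.7/8.2811) = 2130 × (1/2)^5.8809 ≈ 36.146 μCi.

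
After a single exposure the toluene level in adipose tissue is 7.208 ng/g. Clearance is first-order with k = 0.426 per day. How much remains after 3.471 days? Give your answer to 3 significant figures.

t½ = ln 2 / k = 0.69315 / 0.426 ≈ 1.6271 days.
Number of half-lives: n = 3.471/1.6271 ≈ 2.1332.
Remaining = 7.208 × (1/2)^2.1332 = 7.208 × 0.22795 ≈ 1.643 ng/g.

1.64 ng/g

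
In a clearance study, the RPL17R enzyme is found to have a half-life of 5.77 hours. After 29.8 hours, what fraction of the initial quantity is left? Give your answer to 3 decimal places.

0.028

n = 29.8/5.77 ≈ 5.1646 half-lives.
Fraction remaining = (1/2)^5.1646 ≈ 0.02788.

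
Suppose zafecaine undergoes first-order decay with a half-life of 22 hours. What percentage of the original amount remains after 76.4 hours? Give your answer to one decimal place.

n = 76.4/22 ≈ 3.4727 half-lives.
Fraction remaining = (1/2)^3.4727 ≈ 0.090075, i.e. 9.0075%.

9.0%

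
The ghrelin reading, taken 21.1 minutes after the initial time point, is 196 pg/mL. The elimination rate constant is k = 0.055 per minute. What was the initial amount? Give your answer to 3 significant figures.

626 pg/mL

t½ = ln 2 / k = 0.69315 / 0.055 ≈ 12.603 minutes.
Number of half-lives elapsed: n = 21.1/12.603 ≈ 1.6742.
A₀ = A × 2^n = 196 × 2^1.6742 = 196 × 3.1915 ≈ 625.54 pg/mL.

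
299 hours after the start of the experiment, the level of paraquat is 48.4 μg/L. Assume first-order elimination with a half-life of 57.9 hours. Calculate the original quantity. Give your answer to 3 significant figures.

1740 μg/L

Number of half-lives elapsed: n = 299/57.9 ≈ 5.1641.
A₀ = A × 2^n = 48.4 × 2^5.1641 = 48.4 × 35.854 ≈ 1735.4 μg/L.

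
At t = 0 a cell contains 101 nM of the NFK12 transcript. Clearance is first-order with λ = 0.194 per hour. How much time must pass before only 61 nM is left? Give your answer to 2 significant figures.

t½ = ln 2 / λ = 0.69315 / 0.194 ≈ 3.5729 hours.
Fraction remaining = 61/101 ≈ 0.60396.
n = log₂(101/61) = ln(1.6557)/ln 2 ≈ 0.72747 half-lives.
t = n × t½ = 0.72747 × 3.5729 ≈ 2.5992 hours.

2.6 hours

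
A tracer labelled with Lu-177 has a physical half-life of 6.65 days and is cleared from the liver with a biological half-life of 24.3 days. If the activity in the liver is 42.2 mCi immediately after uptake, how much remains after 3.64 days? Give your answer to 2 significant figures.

26 mCi

1/t_eff = 1/t_phys + 1/t_biol = 1/6.65 + 1/24.3 = 0.19153 per day.
t_eff = 6.65 × 24.3 / (6.65 + 24.3) ≈ 5.2212 days.
Remaining = 42.2 × (1/2)^(3.64/5.2212) = 42.2 × (1/2)^0.69716 ≈ 26.028 mCi.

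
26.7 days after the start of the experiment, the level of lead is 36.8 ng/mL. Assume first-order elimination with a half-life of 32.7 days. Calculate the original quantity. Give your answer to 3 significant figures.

Number of half-lives elapsed: n = 26.7/32.7 ≈ 0.81651.
A₀ = A × 2^n = 36.8 × 2^0.81651 = 36.8 × 1.7611 ≈ 64.81 ng/mL.

64.8 ng/mL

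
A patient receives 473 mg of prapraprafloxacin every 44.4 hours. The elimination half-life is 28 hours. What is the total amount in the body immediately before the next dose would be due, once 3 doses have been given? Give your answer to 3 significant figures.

228 mg

The 3 doses were given 133.2, 88.8, 44.4 hours ago.
Total = 473·(1/2)^(133.2/28) + 473·(1/2)^(88.8/28) + 473·(1/2)^(44.4/28)
      = 17.491 + 52.501 + 157.58 ≈ 227.58 mg.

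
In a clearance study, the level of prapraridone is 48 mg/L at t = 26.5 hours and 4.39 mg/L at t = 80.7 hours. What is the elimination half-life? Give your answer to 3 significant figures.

15.7 hours

Over Δt = 80.7 − 26.5 = 54.2 hours, the level fell by a factor of 48/4.39 ≈ 10.934.
n = log₂(10.934) ≈ 3.4507 half-lives, so t½ = 54.2/3.4507 ≈ 15.707 hours.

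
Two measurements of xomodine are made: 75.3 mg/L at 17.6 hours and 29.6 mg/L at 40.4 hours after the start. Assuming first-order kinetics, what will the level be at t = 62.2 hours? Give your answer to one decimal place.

Over Δt = 40.4 − 17.6 = 22.8 hours, the level fell by a factor of 75.3/29.6 ≈ 2.5439.
n = log₂(2.5439) ≈ 1.3471 half-lives, so t½ = 22.8/1.3471 ≈ 16.926 hours.
From t = 40.4 to t = 62.2: 29.6 × (1/2)^((62.2−40.4)/16.926) ≈ 12.122 mg/L.

12.1 mg/L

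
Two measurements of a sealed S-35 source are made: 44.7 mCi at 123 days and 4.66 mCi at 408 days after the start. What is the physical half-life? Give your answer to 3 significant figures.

Over Δt = 408 − 123 = 285 days, the level fell by a factor of 44.7/4.66 ≈ 9.5923.
n = log₂(9.5923) ≈ 3.2619 half-lives, so t½ = 285/3.2619 ≈ 87.373 days.

87.4 days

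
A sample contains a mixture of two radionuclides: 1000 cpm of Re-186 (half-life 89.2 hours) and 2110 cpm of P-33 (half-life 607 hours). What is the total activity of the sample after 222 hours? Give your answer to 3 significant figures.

1820 cpm

Re-186: 1000 × (1/2)^(222/89.2) = 1000 × (1/2)^2.4888 ≈ 178.16 cpm.
P-33: 2110 × (1/2)^(222/607) = 2110 × (1/2)^0.36573 ≈ 1637.5 cpm.
Total = 178.16 + 1637.5 ≈ 1815.7 cpm.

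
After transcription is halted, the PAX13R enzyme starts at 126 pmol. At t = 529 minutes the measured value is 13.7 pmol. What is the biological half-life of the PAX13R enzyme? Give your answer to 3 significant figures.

A/A₀ = 13.7/126 ≈ 0.10873.
n = log₂(9.1971) ≈ 3.2012 half-lives elapsed in 529 minutes.
t½ = 529/3.2012 ≈ 165.25 minutes.

165 minutes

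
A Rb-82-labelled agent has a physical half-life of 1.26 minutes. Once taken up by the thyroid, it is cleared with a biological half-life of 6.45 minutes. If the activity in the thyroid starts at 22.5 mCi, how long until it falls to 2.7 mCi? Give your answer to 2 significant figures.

1/t_eff = 1/t_phys + 1/t_biol = 1/1.26 + 1/6.45 = 0.94869 per minute.
t_eff = 1.26 × 6.45 / (1.26 + 6.45) ≈ 1.0541 minutes.
n = log₂(22.5/2.7) ≈ 3.0589; t = 3.0589 × 1.0541 ≈ 3.2243 minutes.

3.2 minutes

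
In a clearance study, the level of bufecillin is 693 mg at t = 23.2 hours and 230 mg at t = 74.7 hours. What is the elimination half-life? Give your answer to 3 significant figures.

Over Δt = 74.7 − 23.2 = 51.5 hours, the level fell by a factor of 693/230 ≈ 3.013.
n = log₂(3.013) ≈ 1.5912 half-lives, so t½ = 51.5/1.5912 ≈ 32.365 hours.

32.4 hours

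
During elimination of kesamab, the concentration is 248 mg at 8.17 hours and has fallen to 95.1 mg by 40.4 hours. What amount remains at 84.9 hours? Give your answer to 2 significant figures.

Over Δt = 40.4 − 8.17 = 32.23 hours, the level fell by a factor of 248/95.1 ≈ 2.6078.
n = log₂(2.6078) ≈ 1.3828 half-lives, so t½ = 32.23/1.3828 ≈ 23.307 hours.
From t = 40.4 to t = 84.9: 95.1 × (1/2)^((84.9−40.4)/23.307) ≈ 25.318 mg.

25 mg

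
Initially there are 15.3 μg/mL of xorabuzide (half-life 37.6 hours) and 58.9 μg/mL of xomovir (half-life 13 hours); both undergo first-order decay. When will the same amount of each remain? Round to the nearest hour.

39 hours

Set 15.3·(1/2)^(t/37.6) = 58.9·(1/2)^(t/13).
Taking log₂: log₂(15.3/58.9) = t·(1/37.6 − 1/13).
log₂(0.25976) = -1.9447; 1/37.6 − 1/13 = -0.050327.
t = -1.9447 / -0.050327 ≈ 38.642 hours.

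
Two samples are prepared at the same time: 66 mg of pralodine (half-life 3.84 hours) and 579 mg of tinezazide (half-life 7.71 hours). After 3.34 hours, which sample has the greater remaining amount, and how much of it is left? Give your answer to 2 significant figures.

pralodine: 66 × (1/2)^0.86979 ≈ 36.117 mg.
tinezazide: 579 × (1/2)^0.4332 ≈ 428.82 mg.
Tinezazide has more remaining, at ≈ 428.82 mg.

tinezazide, 430 mg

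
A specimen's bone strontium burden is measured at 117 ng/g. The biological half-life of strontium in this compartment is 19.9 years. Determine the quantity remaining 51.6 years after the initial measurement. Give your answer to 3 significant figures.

19.4 ng/g

Number of half-lives: n = 51.6/19.9 ≈ 2.593.
Remaining = 117 × (1/2)^2.593 = 117 × 0.16574 ≈ 19.392 ng/g.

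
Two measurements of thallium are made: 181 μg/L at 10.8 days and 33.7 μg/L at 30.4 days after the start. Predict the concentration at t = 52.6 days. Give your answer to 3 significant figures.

Over Δt = 30.4 − 10.8 = 19.6 days, the level fell by a factor of 181/33.7 ≈ 5.3709.
n = log₂(5.3709) ≈ 2.4252 half-lives, so t½ = 19.6/2.4252 ≈ 8.0819 days.
From t = 30.4 to t = 52.6: 33.7 × (1/2)^((52.6−30.4)/8.0819) ≈ 5.0204 μg/L.

5.02 μg/L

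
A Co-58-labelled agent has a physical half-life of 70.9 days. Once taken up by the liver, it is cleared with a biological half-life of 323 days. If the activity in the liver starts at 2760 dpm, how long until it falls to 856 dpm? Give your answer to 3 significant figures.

98.2 days

1/t_eff = 1/t_phys + 1/t_biol = 1/70.9 + 1/323 = 0.0172 per day.
t_eff = 70.9 × 323 / (70.9 + 323) ≈ 58.138 days.
n = log₂(2760/856) ≈ 1.689; t = 1.689 × 58.138 ≈ 98.195 days.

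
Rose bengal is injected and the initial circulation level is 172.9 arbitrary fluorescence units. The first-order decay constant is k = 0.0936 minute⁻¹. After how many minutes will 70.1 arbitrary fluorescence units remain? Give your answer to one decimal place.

t½ = ln 2 / k = 0.69315 / 0.0936 ≈ 7.4054 minutes.
Fraction remaining = 70.1/172.9 ≈ 0.40544.
n = log₂(172.9/70.1) = ln(2.4665)/ln 2 ≈ 1.3025 half-lives.
t = n × t½ = 1.3025 × 7.4054 ≈ 9.6452 minutes.

9.6 minutes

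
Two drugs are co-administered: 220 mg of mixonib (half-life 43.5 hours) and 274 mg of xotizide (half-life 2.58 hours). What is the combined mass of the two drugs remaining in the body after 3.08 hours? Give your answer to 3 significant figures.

329 mg

mixonib: 220 × (1/2)^(3.08/43.5) = 220 × (1/2)^0.070805 ≈ 209.46 mg.
xotizide: 274 × (1/2)^(3.08/2.58) = 274 × (1/2)^1.1938 ≈ 119.78 mg.
Total = 209.46 + 119.78 ≈ 329.24 mg.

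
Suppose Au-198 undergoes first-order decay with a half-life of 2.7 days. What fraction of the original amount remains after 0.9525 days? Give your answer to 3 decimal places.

n = 0.9525/2.7 ≈ 0.35278 half-lives.
Fraction remaining = (1/2)^0.35278 ≈ 0.78307.

0.783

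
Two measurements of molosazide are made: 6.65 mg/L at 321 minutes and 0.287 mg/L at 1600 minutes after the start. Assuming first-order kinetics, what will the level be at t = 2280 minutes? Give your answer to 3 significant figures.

Over Δt = 1600 − 321 = 1279 minutes, the level fell by a factor of 6.65/0.287 ≈ 23.171.
n = log₂(23.171) ≈ 4.5342 half-lives, so t½ = 1279/4.5342 ≈ 282.08 minutes.
From t = 1600 to t = 2280: 0.287 × (1/2)^((2280−1600)/282.08) ≈ 0.053975 mg/L.

0.0540 mg/L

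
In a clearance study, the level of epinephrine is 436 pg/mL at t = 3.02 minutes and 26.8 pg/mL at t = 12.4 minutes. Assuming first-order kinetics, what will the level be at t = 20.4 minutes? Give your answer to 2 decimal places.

Over Δt = 12.4 − 3.02 = 9.38 minutes, the level fell by a factor of 436/26.8 ≈ 16.269.
n = log₂(16.269) ≈ 4.024 half-lives, so t½ = 9.38/4.024 ≈ 2.331 minutes.
From t = 12.4 to t = 20.4: 26.8 × (1/2)^((20.4−12.4)/2.331) ≈ 2.4831 pg/mL.

2.48 pg/mL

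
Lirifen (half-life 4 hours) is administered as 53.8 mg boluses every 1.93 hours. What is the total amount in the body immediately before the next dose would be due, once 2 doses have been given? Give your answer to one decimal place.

The 2 doses were given 3.86, 1.93 hours ago.
Total = 53.8·(1/2)^(3.86/4) + 53.8·(1/2)^(1.93/4)
      = 27.561 + 38.507 ≈ 66.067 mg.

66.1 mg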